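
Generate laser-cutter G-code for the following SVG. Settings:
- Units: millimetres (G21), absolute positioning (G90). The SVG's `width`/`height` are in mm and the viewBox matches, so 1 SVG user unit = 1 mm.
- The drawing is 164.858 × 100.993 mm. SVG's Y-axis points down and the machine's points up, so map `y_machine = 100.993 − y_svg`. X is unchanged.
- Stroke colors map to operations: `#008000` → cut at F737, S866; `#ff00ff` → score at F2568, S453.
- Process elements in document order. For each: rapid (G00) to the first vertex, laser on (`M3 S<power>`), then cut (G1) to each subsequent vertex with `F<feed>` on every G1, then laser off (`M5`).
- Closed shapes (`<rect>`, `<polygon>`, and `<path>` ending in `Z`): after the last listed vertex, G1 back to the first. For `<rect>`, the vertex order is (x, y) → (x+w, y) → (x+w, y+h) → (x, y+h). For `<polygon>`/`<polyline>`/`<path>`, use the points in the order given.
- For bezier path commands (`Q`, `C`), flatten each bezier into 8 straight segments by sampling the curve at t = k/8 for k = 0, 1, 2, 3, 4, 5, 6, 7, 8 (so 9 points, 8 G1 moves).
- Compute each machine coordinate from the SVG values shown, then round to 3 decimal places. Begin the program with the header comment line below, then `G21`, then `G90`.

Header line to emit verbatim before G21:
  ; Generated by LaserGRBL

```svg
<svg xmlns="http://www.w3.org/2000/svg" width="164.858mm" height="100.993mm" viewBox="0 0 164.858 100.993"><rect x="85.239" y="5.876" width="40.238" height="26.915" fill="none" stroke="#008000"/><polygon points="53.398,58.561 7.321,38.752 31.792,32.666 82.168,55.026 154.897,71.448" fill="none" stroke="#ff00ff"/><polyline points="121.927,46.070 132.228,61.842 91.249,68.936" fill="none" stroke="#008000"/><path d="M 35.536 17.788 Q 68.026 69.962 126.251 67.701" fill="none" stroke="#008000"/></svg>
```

; Generated by LaserGRBL
G21
G90
G00 X85.239 Y95.117
M3 S866
G1 X125.477 Y95.117 F737
G1 X125.477 Y68.202 F737
G1 X85.239 Y68.202 F737
G1 X85.239 Y95.117 F737
M5
G00 X53.398 Y42.432
M3 S453
G1 X7.321 Y62.241 F2568
G1 X31.792 Y68.327 F2568
G1 X82.168 Y45.967 F2568
G1 X154.897 Y29.545 F2568
G1 X53.398 Y42.432 F2568
M5
G00 X121.927 Y54.923
M3 S866
G1 X132.228 Y39.151 F737
G1 X91.249 Y32.057 F737
M5
G00 X35.536 Y83.205
M3 S866
G1 X44.061 Y71.012 F737
G1 X53.389 Y60.520 F737
G1 X63.522 Y51.729 F737
G1 X74.460 Y44.640 F737
G1 X86.201 Y39.251 F737
G1 X98.747 Y35.564 F737
G1 X112.097 Y33.577 F737
G1 X126.251 Y33.292 F737
M5

Since the viewBox matches the mm dimensions, user units are millimetres directly. The only transform is the Y-flip y_m = 100.993 − y_svg.

Shape 1 is a rectangle drawn with `<rect>`. Its stroke #008000 means cut at S866, F737. After flipping Y the toolpath is (85.239,95.117) → (125.477,95.117) → (125.477,68.202) → (85.239,68.202) → (85.239,95.117), returning to the start.

Shape 2 is a closed polygon drawn with `<polygon>`. Its stroke #ff00ff means score at S453, F2568. After flipping Y the toolpath is (53.398,42.432) → (7.321,62.241) → (31.792,68.327) → (82.168,45.967) → (154.897,29.545) → (53.398,42.432), returning to the start.

Shape 3 is a open polyline drawn with `<polyline>`. Its stroke #008000 means cut at S866, F737. After flipping Y the toolpath is (121.927,54.923) → (132.228,39.151) → (91.249,32.057).

Shape 4 is a quadratic bezier drawn with `<path>`. Its stroke #008000 means cut at S866, F737. After flipping Y the toolpath is (35.536,83.205) → (44.061,71.012) → (53.389,60.520) → (63.522,51.729) → (74.460,44.640) → (86.201,39.251) → (98.747,35.564) → (112.097,33.577) → (126.251,33.292).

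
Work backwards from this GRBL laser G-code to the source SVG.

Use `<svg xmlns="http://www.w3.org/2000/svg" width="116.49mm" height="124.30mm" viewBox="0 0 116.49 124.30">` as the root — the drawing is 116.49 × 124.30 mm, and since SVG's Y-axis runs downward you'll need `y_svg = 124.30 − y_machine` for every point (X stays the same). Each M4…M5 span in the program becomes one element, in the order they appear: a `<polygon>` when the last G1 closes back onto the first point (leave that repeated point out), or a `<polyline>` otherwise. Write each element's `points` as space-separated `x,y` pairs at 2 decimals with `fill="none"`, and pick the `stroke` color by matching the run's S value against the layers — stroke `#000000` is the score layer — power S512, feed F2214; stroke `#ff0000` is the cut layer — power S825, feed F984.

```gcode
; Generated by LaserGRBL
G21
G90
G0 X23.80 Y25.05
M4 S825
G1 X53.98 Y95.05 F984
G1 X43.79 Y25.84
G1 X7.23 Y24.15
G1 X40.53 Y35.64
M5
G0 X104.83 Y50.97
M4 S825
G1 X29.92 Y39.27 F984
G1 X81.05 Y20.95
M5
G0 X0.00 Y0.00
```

y_svg = 124.30 − y_m. Every run uses S825, so all elements get stroke `#ff0000` (cut).

[1] open run; points: 23.80,99.25 53.98,29.25 43.79,98.46 7.23,100.15 40.53,88.66

[2] open run; points: 104.83,73.33 29.92,85.03 81.05,103.35

<svg xmlns="http://www.w3.org/2000/svg" width="116.49mm" height="124.30mm" viewBox="0 0 116.49 124.30">
  <polyline points="23.80,99.25 53.98,29.25 43.79,98.46 7.23,100.15 40.53,88.66" fill="none" stroke="#ff0000"/>
  <polyline points="104.83,73.33 29.92,85.03 81.05,103.35" fill="none" stroke="#ff0000"/>
</svg>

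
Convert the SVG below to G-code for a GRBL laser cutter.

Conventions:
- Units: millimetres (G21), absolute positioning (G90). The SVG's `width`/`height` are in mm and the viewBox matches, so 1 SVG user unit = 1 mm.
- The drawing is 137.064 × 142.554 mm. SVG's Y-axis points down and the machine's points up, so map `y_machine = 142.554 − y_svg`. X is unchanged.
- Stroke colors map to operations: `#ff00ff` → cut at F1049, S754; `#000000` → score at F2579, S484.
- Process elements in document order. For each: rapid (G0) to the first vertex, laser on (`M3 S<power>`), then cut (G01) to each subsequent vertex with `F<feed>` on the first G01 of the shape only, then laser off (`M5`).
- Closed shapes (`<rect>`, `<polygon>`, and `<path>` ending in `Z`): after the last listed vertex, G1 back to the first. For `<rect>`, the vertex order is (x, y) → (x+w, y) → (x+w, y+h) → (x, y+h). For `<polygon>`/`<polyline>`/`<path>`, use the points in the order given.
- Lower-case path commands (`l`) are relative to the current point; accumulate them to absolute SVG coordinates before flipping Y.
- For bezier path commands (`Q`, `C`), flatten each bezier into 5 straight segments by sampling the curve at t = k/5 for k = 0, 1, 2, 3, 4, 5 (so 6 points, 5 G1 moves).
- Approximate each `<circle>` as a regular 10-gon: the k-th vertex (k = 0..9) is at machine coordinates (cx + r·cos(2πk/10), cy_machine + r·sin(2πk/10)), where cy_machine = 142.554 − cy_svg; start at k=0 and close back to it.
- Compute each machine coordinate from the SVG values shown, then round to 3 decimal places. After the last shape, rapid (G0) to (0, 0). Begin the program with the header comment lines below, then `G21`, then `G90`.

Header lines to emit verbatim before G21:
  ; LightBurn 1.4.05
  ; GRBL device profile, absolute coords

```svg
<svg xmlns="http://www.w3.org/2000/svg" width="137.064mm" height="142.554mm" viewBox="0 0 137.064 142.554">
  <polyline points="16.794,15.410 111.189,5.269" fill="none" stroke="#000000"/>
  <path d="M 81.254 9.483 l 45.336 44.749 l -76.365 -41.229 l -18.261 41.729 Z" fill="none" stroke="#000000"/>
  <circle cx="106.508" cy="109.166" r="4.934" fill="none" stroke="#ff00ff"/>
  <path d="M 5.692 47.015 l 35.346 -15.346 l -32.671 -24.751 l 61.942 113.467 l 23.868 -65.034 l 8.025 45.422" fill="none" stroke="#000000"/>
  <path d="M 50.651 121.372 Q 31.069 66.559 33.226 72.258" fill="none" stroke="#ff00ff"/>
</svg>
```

Since the viewBox matches the mm dimensions, user units are millimetres directly. The only transform is the Y-flip y_m = 142.554 − y_svg.

Shape 1 is a line segment drawn with `<polyline>`. Its stroke #000000 means score at S484, F2579. After flipping Y the toolpath is (16.794,127.144) → (111.189,137.285).

Shape 2 is a closed polygon drawn with `<path>`. Its stroke #000000 means score at S484, F2579. After flipping Y the toolpath is (81.254,133.071) → (126.590,88.322) → (50.225,129.551) → (31.964,87.822) → (81.254,133.071), returning to the start.

Shape 3 is a circle drawn with `<circle>`. Its stroke #ff00ff means cut at S754, F1049. After flipping Y the toolpath is (111.442,33.388) → (110.500,36.288) → (108.033,38.081) → (104.983,38.081) → (102.516,36.288) → (101.574,33.388) → (102.516,30.488) → (104.983,28.695) → (108.033,28.695) → (110.500,30.488) → (111.442,33.388), returning to the start.

Shape 4 is a open polyline drawn with `<path>`. Its stroke #000000 means score at S484, F2579. After flipping Y the toolpath is (5.692,95.539) → (41.038,110.885) → (8.367,135.636) → (70.309,22.169) → (94.177,87.203) → (102.202,41.781).

Shape 5 is a quadratic bezier drawn with `<path>`. Its stroke #ff00ff means cut at S754, F1049. After flipping Y the toolpath is (50.651,21.182) → (43.688,40.687) → (38.464,55.350) → (34.979,65.173) → (33.233,70.155) → (33.226,70.296).

; LightBurn 1.4.05
; GRBL device profile, absolute coords
G21
G90
G0 X16.794 Y127.144
M3 S484
G01 X111.189 Y137.285 F2579
M5
G0 X81.254 Y133.071
M3 S484
G01 X126.590 Y88.322 F2579
G01 X50.225 Y129.551
G01 X31.964 Y87.822
G01 X81.254 Y133.071
M5
G0 X111.442 Y33.388
M3 S754
G01 X110.500 Y36.288 F1049
G01 X108.033 Y38.081
G01 X104.983 Y38.081
G01 X102.516 Y36.288
G01 X101.574 Y33.388
G01 X102.516 Y30.488
G01 X104.983 Y28.695
G01 X108.033 Y28.695
G01 X110.500 Y30.488
G01 X111.442 Y33.388
M5
G0 X5.692 Y95.539
M3 S484
G01 X41.038 Y110.885 F2579
G01 X8.367 Y135.636
G01 X70.309 Y22.169
G01 X94.177 Y87.203
G01 X102.202 Y41.781
M5
G0 X50.651 Y21.182
M3 S754
G01 X43.688 Y40.687 F1049
G01 X38.464 Y55.350
G01 X34.979 Y65.173
G01 X33.233 Y70.155
G01 X33.226 Y70.296
M5
G0 X0.000 Y0.000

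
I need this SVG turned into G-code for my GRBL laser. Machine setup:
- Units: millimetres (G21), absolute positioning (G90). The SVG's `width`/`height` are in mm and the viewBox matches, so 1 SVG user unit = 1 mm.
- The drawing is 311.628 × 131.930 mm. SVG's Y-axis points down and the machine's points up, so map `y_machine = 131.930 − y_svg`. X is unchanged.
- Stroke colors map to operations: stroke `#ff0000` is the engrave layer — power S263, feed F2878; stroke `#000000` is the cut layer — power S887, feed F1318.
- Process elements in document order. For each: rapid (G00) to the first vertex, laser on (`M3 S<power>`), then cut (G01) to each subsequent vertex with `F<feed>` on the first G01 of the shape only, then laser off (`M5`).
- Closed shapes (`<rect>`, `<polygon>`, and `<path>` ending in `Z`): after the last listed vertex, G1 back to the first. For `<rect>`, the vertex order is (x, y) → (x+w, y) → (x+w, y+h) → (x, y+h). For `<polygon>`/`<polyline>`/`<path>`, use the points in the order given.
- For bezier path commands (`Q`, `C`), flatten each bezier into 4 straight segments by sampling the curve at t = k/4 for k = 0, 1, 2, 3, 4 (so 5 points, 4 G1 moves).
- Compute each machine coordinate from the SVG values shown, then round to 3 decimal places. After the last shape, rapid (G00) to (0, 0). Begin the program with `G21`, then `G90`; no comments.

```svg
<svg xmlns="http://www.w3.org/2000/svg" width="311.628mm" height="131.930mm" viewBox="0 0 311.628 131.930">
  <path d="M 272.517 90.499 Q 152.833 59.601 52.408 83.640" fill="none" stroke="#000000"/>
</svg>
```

G21
G90
G00 X272.517 Y41.431
M3 S887
G01 X213.879 Y53.446 F1318
G01 X157.648 Y58.595
G01 X103.824 Y56.876
G01 X52.408 Y48.290
M5
G00 X0.000 Y0.000

viewBox `0 0 311.628 131.930` with mm width/height → 1 unit = 1 mm. Flip: y_m = 131.930 − y_svg.

**Shape 1** — `<path>` quadratic bezier, stroke `#000000` → cut (S887, F1318). Control points (SVG): P0=(272.517,90.499), P1=(152.833,59.601), P2=(52.408,83.640); sampled at t=k/4. Machine vertices: (272.517,41.431) → (213.879,53.446) → (157.648,58.595) → (103.824,56.876) → (52.408,48.290). Open path.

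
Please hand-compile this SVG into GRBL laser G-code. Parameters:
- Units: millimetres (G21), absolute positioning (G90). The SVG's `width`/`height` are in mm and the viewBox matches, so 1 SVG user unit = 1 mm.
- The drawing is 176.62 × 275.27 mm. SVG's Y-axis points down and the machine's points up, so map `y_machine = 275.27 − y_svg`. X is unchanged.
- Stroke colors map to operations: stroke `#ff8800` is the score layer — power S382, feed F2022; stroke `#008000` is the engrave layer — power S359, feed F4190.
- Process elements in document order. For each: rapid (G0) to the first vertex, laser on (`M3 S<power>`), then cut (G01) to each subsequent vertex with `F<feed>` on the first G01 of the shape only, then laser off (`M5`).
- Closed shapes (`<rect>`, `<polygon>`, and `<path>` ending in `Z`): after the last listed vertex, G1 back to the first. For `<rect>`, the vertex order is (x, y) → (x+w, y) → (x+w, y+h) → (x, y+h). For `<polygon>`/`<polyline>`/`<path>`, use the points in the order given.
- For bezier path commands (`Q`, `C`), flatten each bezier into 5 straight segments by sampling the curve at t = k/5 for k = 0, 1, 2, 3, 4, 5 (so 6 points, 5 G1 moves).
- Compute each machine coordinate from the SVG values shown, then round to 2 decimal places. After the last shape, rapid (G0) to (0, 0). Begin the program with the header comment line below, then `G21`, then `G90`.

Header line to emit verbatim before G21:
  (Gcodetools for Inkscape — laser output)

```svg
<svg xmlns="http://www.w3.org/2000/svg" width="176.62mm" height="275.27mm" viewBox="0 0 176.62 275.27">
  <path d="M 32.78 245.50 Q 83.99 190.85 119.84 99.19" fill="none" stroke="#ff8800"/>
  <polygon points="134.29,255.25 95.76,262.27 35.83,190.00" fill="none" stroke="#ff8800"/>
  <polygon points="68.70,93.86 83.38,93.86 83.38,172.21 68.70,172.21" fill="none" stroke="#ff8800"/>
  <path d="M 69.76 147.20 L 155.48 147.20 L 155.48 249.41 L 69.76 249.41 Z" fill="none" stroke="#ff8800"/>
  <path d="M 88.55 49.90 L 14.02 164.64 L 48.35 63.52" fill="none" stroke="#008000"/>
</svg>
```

1 u = 1 mm; y_m = 275.27 − y.

[1] `<path>` quadratic bezier, #ff8800→score S382 F2022: (32.78,29.77) → (52.65,53.11) → (71.29,79.41) → (88.70,108.67) → (104.89,140.90) → (119.84,176.08)

[2] `<polygon>` closed polygon, #ff8800→score S382 F2022: (134.29,20.02) → (95.76,13.00) → (35.83,85.27) → (134.29,20.02) (closed)

[3] `<polygon>` rectangle, #ff8800→score S382 F2022: (68.70,181.41) → (83.38,181.41) → (83.38,103.06) → (68.70,103.06) → (68.70,181.41) (closed)

[4] `<path>` rectangle, #ff8800→score S382 F2022: (69.76,128.07) → (155.48,128.07) → (155.48,25.86) → (69.76,25.86) → (69.76,128.07) (closed)

[5] `<path>` open polyline, #008000→engrave S359 F4190: (88.55,225.37) → (14.02,110.63) → (48.35,211.75)

(Gcodetools for Inkscape — laser output)
G21
G90
G0 X32.78 Y29.77
M3 S382
G01 X52.65 Y53.11 F2022
G01 X71.29 Y79.41
G01 X88.70 Y108.67
G01 X104.89 Y140.90
G01 X119.84 Y176.08
M5
G0 X134.29 Y20.02
M3 S382
G01 X95.76 Y13.00 F2022
G01 X35.83 Y85.27
G01 X134.29 Y20.02
M5
G0 X68.70 Y181.41
M3 S382
G01 X83.38 Y181.41 F2022
G01 X83.38 Y103.06
G01 X68.70 Y103.06
G01 X68.70 Y181.41
M5
G0 X69.76 Y128.07
M3 S382
G01 X155.48 Y128.07 F2022
G01 X155.48 Y25.86
G01 X69.76 Y25.86
G01 X69.76 Y128.07
M5
G0 X88.55 Y225.37
M3 S359
G01 X14.02 Y110.63 F4190
G01 X48.35 Y211.75
M5
G0 X0.00 Y0.00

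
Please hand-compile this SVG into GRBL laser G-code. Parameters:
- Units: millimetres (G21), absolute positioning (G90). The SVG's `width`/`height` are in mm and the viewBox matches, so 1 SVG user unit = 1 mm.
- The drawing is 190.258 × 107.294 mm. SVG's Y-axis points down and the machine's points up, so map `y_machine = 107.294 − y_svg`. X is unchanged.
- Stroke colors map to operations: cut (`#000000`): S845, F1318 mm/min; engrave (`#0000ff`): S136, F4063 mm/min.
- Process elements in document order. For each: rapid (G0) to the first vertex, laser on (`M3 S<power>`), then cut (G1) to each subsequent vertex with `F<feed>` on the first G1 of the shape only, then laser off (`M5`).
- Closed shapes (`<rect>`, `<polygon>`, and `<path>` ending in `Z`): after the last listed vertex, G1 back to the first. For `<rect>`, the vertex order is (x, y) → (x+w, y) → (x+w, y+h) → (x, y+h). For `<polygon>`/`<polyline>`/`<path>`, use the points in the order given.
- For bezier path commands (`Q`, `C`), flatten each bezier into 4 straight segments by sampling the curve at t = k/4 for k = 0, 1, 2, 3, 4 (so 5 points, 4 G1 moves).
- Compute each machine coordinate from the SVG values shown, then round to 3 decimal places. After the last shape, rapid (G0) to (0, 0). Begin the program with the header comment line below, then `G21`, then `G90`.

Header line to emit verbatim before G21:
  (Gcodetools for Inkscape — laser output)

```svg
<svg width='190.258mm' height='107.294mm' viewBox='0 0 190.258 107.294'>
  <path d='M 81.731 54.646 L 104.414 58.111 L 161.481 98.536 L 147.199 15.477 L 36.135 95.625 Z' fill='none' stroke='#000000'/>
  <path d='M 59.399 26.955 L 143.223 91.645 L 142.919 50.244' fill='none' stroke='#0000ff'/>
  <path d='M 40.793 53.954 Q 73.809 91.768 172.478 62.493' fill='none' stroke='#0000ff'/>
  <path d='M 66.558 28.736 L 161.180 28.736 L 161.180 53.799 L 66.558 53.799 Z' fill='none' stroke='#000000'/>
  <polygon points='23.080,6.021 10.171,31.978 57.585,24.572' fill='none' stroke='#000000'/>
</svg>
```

(Gcodetools for Inkscape — laser output)
G21
G90
G0 X81.731 Y52.648
M3 S845
G1 X104.414 Y49.183 F1318
G1 X161.481 Y8.758
G1 X147.199 Y91.817
G1 X36.135 Y11.669
G1 X81.731 Y52.648
M5
G0 X59.399 Y80.339
M3 S136
G1 X143.223 Y15.649 F4063
G1 X142.919 Y57.050
M5
G0 X40.793 Y53.340
M3 S136
G1 X61.404 Y38.626 F4063
G1 X90.222 Y32.298
G1 X127.247 Y34.357
G1 X172.478 Y44.801
M5
G0 X66.558 Y78.558
M3 S845
G1 X161.180 Y78.558 F1318
G1 X161.180 Y53.495
G1 X66.558 Y53.495
G1 X66.558 Y78.558
M5
G0 X23.080 Y101.273
M3 S845
G1 X10.171 Y75.316 F1318
G1 X57.585 Y82.722
G1 X23.080 Y101.273
M5
G0 X0.000 Y0.000

Since the viewBox matches the mm dimensions, user units are millimetres directly. The only transform is the Y-flip y_m = 107.294 − y_svg.

Shape 1 is a closed polygon drawn with `<path>`. Its stroke #000000 means cut at S845, F1318. After flipping Y the toolpath is (81.731,52.648) → (104.414,49.183) → (161.481,8.758) → (147.199,91.817) → (36.135,11.669) → (81.731,52.648), returning to the start.

Shape 2 is a open polyline drawn with `<path>`. Its stroke #0000ff means engrave at S136, F4063. After flipping Y the toolpath is (59.399,80.339) → (143.223,15.649) → (142.919,57.050).

Shape 3 is a quadratic bezier drawn with `<path>`. Its stroke #0000ff means engrave at S136, F4063. After flipping Y the toolpath is (40.793,53.340) → (61.404,38.626) → (90.222,32.298) → (127.247,34.357) → (172.478,44.801).

Shape 4 is a rectangle drawn with `<path>`. Its stroke #000000 means cut at S845, F1318. After flipping Y the toolpath is (66.558,78.558) → (161.180,78.558) → (161.180,53.495) → (66.558,53.495) → (66.558,78.558), returning to the start.

Shape 5 is a closed polygon drawn with `<polygon>`. Its stroke #000000 means cut at S845, F1318. After flipping Y the toolpath is (23.080,101.273) → (10.171,75.316) → (57.585,82.722) → (23.080,101.273), returning to the start.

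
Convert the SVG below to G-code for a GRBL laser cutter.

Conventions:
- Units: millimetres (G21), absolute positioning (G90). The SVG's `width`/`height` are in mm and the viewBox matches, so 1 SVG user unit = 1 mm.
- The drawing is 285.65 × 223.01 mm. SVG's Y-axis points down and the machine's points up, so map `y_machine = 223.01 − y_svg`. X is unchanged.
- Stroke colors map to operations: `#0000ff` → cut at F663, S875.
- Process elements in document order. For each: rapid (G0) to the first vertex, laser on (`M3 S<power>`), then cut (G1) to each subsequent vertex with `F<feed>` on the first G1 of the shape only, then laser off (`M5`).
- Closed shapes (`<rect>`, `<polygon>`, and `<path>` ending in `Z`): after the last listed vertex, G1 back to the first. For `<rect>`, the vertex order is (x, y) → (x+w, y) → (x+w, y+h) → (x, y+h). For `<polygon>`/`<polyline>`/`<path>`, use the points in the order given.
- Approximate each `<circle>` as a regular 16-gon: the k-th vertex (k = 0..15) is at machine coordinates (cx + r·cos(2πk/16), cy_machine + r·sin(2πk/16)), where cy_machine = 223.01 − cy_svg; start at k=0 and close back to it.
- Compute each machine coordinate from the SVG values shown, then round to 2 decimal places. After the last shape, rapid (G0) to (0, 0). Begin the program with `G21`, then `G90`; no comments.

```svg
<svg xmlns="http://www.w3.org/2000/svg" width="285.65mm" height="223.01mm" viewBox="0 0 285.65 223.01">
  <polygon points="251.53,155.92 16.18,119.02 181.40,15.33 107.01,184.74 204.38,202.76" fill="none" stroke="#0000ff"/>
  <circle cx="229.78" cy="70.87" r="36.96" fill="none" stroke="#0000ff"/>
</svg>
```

1 u = 1 mm; y_m = 223.01 − y.

[1] `<polygon>` closed polygon, #0000ff→cut S875 F663: (251.53,67.09) → (16.18,103.99) → (181.40,207.68) → (107.01,38.27) → (204.38,20.25) → (251.53,67.09) (closed)

[2] `<circle>` circle, #0000ff→cut S875 F663: (266.74,152.14) → (263.93,166.28) → (255.91,178.27) → (243.92,186.29) → (229.78,189.10) → (215.64,186.29) → (203.65,178.27) → (195.63,166.28) → (192.82,152.14) → (195.63,138.00) → (203.65,126.01) → (215.64,117.99) → (229.78,115.18) → (243.92,117.99) → (255.91,126.01) → (263.93,138.00) → (266.74,152.14) (closed)

G21
G90
G0 X251.53 Y67.09
M3 S875
G1 X16.18 Y103.99 F663
G1 X181.40 Y207.68
G1 X107.01 Y38.27
G1 X204.38 Y20.25
G1 X251.53 Y67.09
M5
G0 X266.74 Y152.14
M3 S875
G1 X263.93 Y166.28 F663
G1 X255.91 Y178.27
G1 X243.92 Y186.29
G1 X229.78 Y189.10
G1 X215.64 Y186.29
G1 X203.65 Y178.27
G1 X195.63 Y166.28
G1 X192.82 Y152.14
G1 X195.63 Y138.00
G1 X203.65 Y126.01
G1 X215.64 Y117.99
G1 X229.78 Y115.18
G1 X243.92 Y117.99
G1 X255.91 Y126.01
G1 X263.93 Y138.00
G1 X266.74 Y152.14
M5
G0 X0.00 Y0.00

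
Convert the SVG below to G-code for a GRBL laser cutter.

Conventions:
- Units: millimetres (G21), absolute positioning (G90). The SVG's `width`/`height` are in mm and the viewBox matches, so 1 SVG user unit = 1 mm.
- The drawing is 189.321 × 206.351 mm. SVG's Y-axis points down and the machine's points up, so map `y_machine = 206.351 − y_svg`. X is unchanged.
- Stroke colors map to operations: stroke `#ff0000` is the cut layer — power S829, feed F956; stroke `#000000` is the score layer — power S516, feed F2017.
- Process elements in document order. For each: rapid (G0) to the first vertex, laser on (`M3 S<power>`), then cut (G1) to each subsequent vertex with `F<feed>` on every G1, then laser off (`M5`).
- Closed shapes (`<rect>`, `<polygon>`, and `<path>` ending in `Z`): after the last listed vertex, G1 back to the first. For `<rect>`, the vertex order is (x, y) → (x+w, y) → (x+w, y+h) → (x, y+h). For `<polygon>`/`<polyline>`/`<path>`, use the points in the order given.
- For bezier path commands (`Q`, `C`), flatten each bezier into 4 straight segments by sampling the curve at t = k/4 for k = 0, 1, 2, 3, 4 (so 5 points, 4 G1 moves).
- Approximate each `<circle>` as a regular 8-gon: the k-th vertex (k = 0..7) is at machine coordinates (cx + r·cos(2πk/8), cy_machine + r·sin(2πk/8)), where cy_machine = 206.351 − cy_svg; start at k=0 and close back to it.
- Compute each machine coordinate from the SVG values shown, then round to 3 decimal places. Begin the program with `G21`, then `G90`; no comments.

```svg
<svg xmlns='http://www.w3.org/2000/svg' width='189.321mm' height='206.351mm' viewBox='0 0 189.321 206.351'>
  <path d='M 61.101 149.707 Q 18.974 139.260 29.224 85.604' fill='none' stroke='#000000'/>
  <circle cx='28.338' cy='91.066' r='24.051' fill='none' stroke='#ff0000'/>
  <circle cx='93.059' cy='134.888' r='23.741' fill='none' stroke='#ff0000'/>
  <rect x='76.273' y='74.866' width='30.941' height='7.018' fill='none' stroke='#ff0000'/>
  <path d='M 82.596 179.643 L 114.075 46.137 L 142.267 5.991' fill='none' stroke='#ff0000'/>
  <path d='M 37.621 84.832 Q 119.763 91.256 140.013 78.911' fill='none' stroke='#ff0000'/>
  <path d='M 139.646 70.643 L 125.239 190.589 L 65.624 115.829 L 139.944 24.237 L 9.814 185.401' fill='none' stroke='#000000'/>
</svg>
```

1 u = 1 mm; y_m = 206.351 − y.

[1] `<path>` quadratic bezier, #000000→score S516 F2017: (61.101,56.644) → (43.311,64.568) → (32.068,77.893) → (27.373,96.620) → (29.224,120.747)

[2] `<circle>` circle, #ff0000→cut S829 F956: (52.389,115.285) → (45.345,132.292) → (28.338,139.336) → (11.331,132.292) → (4.287,115.285) → (11.331,98.278) → (28.338,91.234) → (45.345,98.278) → (52.389,115.285) (closed)

[3] `<circle>` circle, #ff0000→cut S829 F956: (116.800,71.463) → (109.846,88.250) → (93.059,95.204) → (76.272,88.250) → (69.318,71.463) → (76.272,54.676) → (93.059,47.722) → (109.846,54.676) → (116.800,71.463) (closed)

[4] `<rect>` rectangle, #ff0000→cut S829 F956: (76.273,131.485) → (107.214,131.485) → (107.214,124.467) → (76.273,124.467) → (76.273,131.485) (closed)

[5] `<path>` open polyline, #ff0000→cut S829 F956: (82.596,26.708) → (114.075,160.214) → (142.267,200.360)

[6] `<path>` quadratic bezier, #ff0000→cut S829 F956: (37.621,121.519) → (74.824,119.480) → (104.290,119.787) → (126.020,122.441) → (140.013,127.440)

[7] `<path>` open polyline, #000000→score S516 F2017: (139.646,135.708) → (125.239,15.762) → (65.624,90.522) → (139.944,182.114) → (9.814,20.950)

G21
G90
G0 X61.101 Y56.644
M3 S516
G1 X43.311 Y64.568 F2017
G1 X32.068 Y77.893 F2017
G1 X27.373 Y96.620 F2017
G1 X29.224 Y120.747 F2017
M5
G0 X52.389 Y115.285
M3 S829
G1 X45.345 Y132.292 F956
G1 X28.338 Y139.336 F956
G1 X11.331 Y132.292 F956
G1 X4.287 Y115.285 F956
G1 X11.331 Y98.278 F956
G1 X28.338 Y91.234 F956
G1 X45.345 Y98.278 F956
G1 X52.389 Y115.285 F956
M5
G0 X116.800 Y71.463
M3 S829
G1 X109.846 Y88.250 F956
G1 X93.059 Y95.204 F956
G1 X76.272 Y88.250 F956
G1 X69.318 Y71.463 F956
G1 X76.272 Y54.676 F956
G1 X93.059 Y47.722 F956
G1 X109.846 Y54.676 F956
G1 X116.800 Y71.463 F956
M5
G0 X76.273 Y131.485
M3 S829
G1 X107.214 Y131.485 F956
G1 X107.214 Y124.467 F956
G1 X76.273 Y124.467 F956
G1 X76.273 Y131.485 F956
M5
G0 X82.596 Y26.708
M3 S829
G1 X114.075 Y160.214 F956
G1 X142.267 Y200.360 F956
M5
G0 X37.621 Y121.519
M3 S829
G1 X74.824 Y119.480 F956
G1 X104.290 Y119.787 F956
G1 X126.020 Y122.441 F956
G1 X140.013 Y127.440 F956
M5
G0 X139.646 Y135.708
M3 S516
G1 X125.239 Y15.762 F2017
G1 X65.624 Y90.522 F2017
G1 X139.944 Y182.114 F2017
G1 X9.814 Y20.950 F2017
M5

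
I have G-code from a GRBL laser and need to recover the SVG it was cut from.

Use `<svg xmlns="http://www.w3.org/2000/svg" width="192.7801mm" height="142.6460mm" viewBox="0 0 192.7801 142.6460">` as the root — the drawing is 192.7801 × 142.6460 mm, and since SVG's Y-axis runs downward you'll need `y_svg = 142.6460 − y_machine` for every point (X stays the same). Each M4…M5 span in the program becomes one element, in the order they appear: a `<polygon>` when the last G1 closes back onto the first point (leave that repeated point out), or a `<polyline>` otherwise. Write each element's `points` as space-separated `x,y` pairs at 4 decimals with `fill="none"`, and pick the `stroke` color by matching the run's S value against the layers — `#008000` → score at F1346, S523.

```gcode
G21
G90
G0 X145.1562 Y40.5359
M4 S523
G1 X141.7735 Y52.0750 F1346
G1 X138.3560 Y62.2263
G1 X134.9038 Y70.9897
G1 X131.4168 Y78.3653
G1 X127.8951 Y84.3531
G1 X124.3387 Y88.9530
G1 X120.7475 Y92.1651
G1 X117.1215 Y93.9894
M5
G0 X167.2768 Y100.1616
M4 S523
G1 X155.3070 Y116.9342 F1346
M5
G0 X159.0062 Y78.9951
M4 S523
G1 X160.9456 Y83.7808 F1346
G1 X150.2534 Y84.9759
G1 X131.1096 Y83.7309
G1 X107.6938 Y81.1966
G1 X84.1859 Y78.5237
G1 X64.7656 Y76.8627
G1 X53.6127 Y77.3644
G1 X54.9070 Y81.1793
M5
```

Each laser-on run becomes one SVG element. Flip Y back into SVG space with y_svg = 142.6460 − y_machine. Every run uses S523, so all elements get stroke `#008000` (score).

Run 1: The run is open, so emit a `<polyline>` with points (Y-flipped): 145.1562,102.1101 141.7735,90.5710 138.3560,80.4197 134.9038,71.6563 131.4168,64.2807 127.8951,58.2929 124.3387,53.6930 120.7475,50.4809 117.1215,48.6566.

Run 2: The run is open, so emit a `<polyline>` with points (Y-flipped): 167.2768,42.4844 155.3070,25.7118.

Run 3: The run is open, so emit a `<polyline>` with points (Y-flipped): 159.0062,63.6509 160.9456,58.8652 150.2534,57.6701 131.1096,58.9151 107.6938,61.4494 84.1859,64.1223 64.7656,65.7833 53.6127,65.2816 54.9070,61.4667.

<svg xmlns="http://www.w3.org/2000/svg" width="192.7801mm" height="142.6460mm" viewBox="0 0 192.7801 142.6460">
  <polyline points="145.1562,102.1101 141.7735,90.5710 138.3560,80.4197 134.9038,71.6563 131.4168,64.2807 127.8951,58.2929 124.3387,53.6930 120.7475,50.4809 117.1215,48.6566" fill="none" stroke="#008000"/>
  <polyline points="167.2768,42.4844 155.3070,25.7118" fill="none" stroke="#008000"/>
  <polyline points="159.0062,63.6509 160.9456,58.8652 150.2534,57.6701 131.1096,58.9151 107.6938,61.4494 84.1859,64.1223 64.7656,65.7833 53.6127,65.2816 54.9070,61.4667" fill="none" stroke="#008000"/>
</svg>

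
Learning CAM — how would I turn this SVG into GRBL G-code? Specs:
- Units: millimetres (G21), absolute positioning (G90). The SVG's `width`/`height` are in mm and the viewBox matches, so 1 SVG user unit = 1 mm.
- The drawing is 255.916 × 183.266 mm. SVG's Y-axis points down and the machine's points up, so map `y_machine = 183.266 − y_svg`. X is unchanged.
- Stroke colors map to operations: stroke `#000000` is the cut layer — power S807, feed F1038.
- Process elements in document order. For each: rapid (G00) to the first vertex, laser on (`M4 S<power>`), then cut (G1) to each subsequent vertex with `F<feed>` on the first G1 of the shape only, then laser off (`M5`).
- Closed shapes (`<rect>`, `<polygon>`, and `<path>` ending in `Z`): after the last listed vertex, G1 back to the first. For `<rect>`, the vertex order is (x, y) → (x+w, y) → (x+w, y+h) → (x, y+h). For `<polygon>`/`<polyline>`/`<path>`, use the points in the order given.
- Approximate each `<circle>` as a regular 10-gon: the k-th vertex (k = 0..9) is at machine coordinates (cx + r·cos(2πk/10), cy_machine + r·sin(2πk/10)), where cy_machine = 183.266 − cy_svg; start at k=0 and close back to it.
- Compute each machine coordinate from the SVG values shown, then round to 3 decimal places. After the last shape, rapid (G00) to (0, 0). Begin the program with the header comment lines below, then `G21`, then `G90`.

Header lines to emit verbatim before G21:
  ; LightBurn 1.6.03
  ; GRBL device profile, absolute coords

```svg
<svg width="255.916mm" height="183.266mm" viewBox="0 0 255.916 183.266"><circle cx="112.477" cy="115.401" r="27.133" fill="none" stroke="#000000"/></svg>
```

; LightBurn 1.6.03
; GRBL device profile, absolute coords
G21
G90
G00 X139.610 Y67.865
M4 S807
G1 X134.428 Y83.813 F1038
G1 X120.862 Y93.670
G1 X104.092 Y93.670
G1 X90.526 Y83.813
G1 X85.344 Y67.865
G1 X90.526 Y51.917
G1 X104.092 Y42.060
G1 X120.862 Y42.060
G1 X134.428 Y51.917
G1 X139.610 Y67.865
M5
G00 X0.000 Y0.000

viewBox `0 0 255.916 183.266` with mm width/height → 1 unit = 1 mm. Flip: y_m = 183.266 − y_svg.

**Shape 1** — `<circle>` circle, stroke `#000000` → cut (S807, F1038). Machine vertices: (139.610,67.865) → (134.428,83.813) → (120.862,93.670) → (104.092,93.670) → (90.526,83.813) → (85.344,67.865) → (90.526,51.917) → (104.092,42.060) → (120.862,42.060) → (134.428,51.917) → (139.610,67.865). Closed: final G1 returns to the first vertex.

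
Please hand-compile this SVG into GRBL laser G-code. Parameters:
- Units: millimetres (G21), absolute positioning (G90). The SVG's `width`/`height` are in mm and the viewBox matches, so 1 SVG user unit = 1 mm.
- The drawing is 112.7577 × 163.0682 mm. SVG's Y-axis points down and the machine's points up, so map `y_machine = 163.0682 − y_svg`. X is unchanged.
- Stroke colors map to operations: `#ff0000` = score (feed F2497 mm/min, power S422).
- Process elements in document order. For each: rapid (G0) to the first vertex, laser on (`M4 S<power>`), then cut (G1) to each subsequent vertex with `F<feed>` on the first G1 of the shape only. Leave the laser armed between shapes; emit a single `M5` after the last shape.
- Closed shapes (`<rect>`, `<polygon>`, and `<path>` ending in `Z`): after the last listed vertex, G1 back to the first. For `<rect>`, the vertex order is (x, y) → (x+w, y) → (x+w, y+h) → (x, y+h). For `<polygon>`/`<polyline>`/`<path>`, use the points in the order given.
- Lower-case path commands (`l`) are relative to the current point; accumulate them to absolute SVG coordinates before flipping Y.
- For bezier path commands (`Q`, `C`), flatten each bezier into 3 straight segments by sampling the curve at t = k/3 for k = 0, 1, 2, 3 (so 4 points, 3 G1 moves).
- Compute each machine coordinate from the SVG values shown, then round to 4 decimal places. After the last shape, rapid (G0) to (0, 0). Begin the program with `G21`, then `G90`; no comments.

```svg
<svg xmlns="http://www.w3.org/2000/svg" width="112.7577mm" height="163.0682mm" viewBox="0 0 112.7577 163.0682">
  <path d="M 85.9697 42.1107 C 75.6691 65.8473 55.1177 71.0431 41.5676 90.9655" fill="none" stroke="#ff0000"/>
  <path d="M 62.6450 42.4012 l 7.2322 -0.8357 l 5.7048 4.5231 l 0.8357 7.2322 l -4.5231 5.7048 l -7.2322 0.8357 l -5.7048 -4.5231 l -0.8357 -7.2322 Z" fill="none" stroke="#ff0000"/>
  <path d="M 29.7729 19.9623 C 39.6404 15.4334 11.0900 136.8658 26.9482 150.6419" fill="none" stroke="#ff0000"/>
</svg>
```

G21
G90
G0 X85.9697 Y120.9575
M4 S422
G1 X72.8911 Y102.1690 F2497
G1 X56.8125 Y88.3484
G1 X41.5676 Y72.1027
G0 X62.6450 Y120.6670
M4 S422
G1 X69.8772 Y121.5027 F2497
G1 X75.5820 Y116.9796
G1 X76.4177 Y109.7474
G1 X71.8946 Y104.0426
G1 X64.6624 Y103.2069
G1 X58.9576 Y107.7300
G1 X58.1219 Y114.9622
G1 X62.6450 Y120.6670
G0 X29.7729 Y143.1059
M4 S422
G1 X29.9021 Y114.3002 F2497
G1 X22.8252 Y53.4353
G1 X26.9482 Y12.4263
M5
G0 X0.0000 Y0.0000

Since the viewBox matches the mm dimensions, user units are millimetres directly. The only transform is the Y-flip y_m = 163.0682 − y_svg.

Shape 1 is a cubic bezier drawn with `<path>`. Its stroke #ff0000 means score at S422, F2497. After flipping Y the toolpath is (85.9697,120.9575) → (72.8911,102.1690) → (56.8125,88.3484) → (41.5676,72.1027).

Shape 2 is a regular polygon drawn with `<path>`. Its stroke #ff0000 means score at S422, F2497. After flipping Y the toolpath is (62.6450,120.6670) → (69.8772,121.5027) → (75.5820,116.9796) → (76.4177,109.7474) → (71.8946,104.0426) → (64.6624,103.2069) → (58.9576,107.7300) → (58.1219,114.9622) → (62.6450,120.6670), returning to the start.

Shape 3 is a cubic bezier drawn with `<path>`. Its stroke #ff0000 means score at S422, F2497. After flipping Y the toolpath is (29.7729,143.1059) → (29.9021,114.3002) → (22.8252,53.4353) → (26.9482,12.4263).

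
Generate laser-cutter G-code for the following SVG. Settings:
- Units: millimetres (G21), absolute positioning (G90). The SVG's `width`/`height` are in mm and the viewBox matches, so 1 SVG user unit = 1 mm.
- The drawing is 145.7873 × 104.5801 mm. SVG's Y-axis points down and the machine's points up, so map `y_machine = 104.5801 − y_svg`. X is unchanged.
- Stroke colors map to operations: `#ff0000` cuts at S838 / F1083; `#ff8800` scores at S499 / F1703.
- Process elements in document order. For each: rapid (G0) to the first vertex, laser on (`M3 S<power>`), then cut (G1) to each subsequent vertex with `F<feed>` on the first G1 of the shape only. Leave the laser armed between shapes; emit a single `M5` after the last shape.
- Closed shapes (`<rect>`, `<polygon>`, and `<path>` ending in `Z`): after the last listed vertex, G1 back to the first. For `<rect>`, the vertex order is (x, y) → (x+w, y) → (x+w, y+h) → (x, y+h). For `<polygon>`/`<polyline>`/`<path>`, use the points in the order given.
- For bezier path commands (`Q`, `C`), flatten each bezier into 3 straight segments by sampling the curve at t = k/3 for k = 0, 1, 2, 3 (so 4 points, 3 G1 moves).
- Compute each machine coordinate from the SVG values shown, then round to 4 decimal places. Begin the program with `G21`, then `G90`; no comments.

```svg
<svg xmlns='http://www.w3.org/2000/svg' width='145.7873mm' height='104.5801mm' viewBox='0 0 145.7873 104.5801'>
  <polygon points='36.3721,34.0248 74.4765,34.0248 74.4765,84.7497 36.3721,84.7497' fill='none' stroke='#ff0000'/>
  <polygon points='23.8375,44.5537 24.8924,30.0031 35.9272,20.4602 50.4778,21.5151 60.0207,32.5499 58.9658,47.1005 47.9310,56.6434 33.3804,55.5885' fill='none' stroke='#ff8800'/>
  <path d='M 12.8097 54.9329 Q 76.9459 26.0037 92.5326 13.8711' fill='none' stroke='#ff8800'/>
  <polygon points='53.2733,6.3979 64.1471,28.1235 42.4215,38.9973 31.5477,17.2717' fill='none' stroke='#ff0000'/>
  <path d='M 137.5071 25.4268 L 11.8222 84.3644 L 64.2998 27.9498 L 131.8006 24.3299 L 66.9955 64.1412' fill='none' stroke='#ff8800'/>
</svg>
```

viewBox `0 0 145.7873 104.5801` with mm width/height → 1 unit = 1 mm. Flip: y_m = 104.5801 − y_svg.

**Shape 1** — `<polygon>` rectangle, stroke `#ff0000` → cut (S838, F1083). Machine vertices: (36.3721,70.5553) → (74.4765,70.5553) → (74.4765,19.8304) → (36.3721,19.8304) → (36.3721,70.5553). Closed: final G1 returns to the first vertex.

**Shape 2** — `<polygon>` regular polygon, stroke `#ff8800` → score (S499, F1703). Machine vertices: (23.8375,60.0264) → (24.8924,74.5770) → (35.9272,84.1199) → (50.4778,83.0650) → (60.0207,72.0302) → (58.9658,57.4796) → (47.9310,47.9367) → (33.3804,48.9916) → (23.8375,60.0264). Closed: final G1 returns to the first vertex.

**Shape 3** — `<path>` quadratic bezier, stroke `#ff8800` → score (S499, F1703). Control points (SVG): P0=(12.8097,54.9329), P1=(76.9459,26.0037), P2=(92.5326,13.8711); sampled at t=k/3. Machine vertices: (12.8097,49.6472) → (50.1728,67.0670) → (76.7471,80.7543) → (92.5326,90.7090). Open path.

**Shape 4** — `<polygon>` regular polygon, stroke `#ff0000` → cut (S838, F1083). Machine vertices: (53.2733,98.1822) → (64.1471,76.4566) → (42.4215,65.5828) → (31.5477,87.3084) → (53.2733,98.1822). Closed: final G1 returns to the first vertex.

**Shape 5** — `<path>` open polyline, stroke `#ff8800` → score (S499, F1703). Machine vertices: (137.5071,79.1533) → (11.8222,20.2157) → (64.2998,76.6303) → (131.8006,80.2502) → (66.9955,40.4389). Open path.

G21
G90
G0 X36.3721 Y70.5553
M3 S838
G1 X74.4765 Y70.5553 F1083
G1 X74.4765 Y19.8304
G1 X36.3721 Y19.8304
G1 X36.3721 Y70.5553
G0 X23.8375 Y60.0264
M3 S499
G1 X24.8924 Y74.5770 F1703
G1 X35.9272 Y84.1199
G1 X50.4778 Y83.0650
G1 X60.0207 Y72.0302
G1 X58.9658 Y57.4796
G1 X47.9310 Y47.9367
G1 X33.3804 Y48.9916
G1 X23.8375 Y60.0264
G0 X12.8097 Y49.6472
M3 S499
G1 X50.1728 Y67.0670 F1703
G1 X76.7471 Y80.7543
G1 X92.5326 Y90.7090
G0 X53.2733 Y98.1822
M3 S838
G1 X64.1471 Y76.4566 F1083
G1 X42.4215 Y65.5828
G1 X31.5477 Y87.3084
G1 X53.2733 Y98.1822
G0 X137.5071 Y79.1533
M3 S499
G1 X11.8222 Y20.2157 F1703
G1 X64.2998 Y76.6303
G1 X131.8006 Y80.2502
G1 X66.9955 Y40.4389
M5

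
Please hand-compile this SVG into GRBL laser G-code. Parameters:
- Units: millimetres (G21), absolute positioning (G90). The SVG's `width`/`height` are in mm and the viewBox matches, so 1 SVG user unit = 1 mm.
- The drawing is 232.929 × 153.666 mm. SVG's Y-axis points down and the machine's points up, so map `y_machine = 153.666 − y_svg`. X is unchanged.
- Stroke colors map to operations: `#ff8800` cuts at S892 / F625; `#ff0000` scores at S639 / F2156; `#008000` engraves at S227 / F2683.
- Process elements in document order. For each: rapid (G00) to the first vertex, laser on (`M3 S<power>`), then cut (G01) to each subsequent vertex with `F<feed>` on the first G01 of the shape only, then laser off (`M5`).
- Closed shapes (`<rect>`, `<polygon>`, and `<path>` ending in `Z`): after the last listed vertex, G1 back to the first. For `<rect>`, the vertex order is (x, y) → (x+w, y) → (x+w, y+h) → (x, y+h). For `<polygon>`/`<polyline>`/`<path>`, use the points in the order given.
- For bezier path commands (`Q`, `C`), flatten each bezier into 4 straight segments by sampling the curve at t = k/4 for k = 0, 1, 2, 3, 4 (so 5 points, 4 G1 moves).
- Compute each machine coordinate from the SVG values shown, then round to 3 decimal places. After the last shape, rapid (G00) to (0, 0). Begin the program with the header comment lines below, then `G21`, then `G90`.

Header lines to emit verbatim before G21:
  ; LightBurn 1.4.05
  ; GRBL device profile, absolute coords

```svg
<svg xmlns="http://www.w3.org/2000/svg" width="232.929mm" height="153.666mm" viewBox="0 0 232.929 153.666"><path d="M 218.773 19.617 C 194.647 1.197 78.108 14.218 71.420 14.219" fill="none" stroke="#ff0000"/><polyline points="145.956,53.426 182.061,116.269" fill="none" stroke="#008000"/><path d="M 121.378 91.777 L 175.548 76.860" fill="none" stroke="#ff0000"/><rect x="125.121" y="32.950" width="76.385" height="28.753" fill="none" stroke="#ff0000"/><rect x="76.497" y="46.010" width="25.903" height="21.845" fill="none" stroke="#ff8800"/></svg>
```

; LightBurn 1.4.05
; GRBL device profile, absolute coords
G21
G90
G00 X218.773 Y134.049
M3 S639
G01 X186.511 Y142.664 F2156
G01 X138.557 Y143.656
G01 X93.873 Y141.194
G01 X71.420 Y139.447
M5
G00 X145.956 Y100.240
M3 S227
G01 X182.061 Y37.397 F2683
M5
G00 X121.378 Y61.889
M3 S639
G01 X175.548 Y76.806 F2156
M5
G00 X125.121 Y120.716
M3 S639
G01 X201.506 Y120.716 F2156
G01 X201.506 Y91.963
G01 X125.121 Y91.963
G01 X125.121 Y120.716
M5
G00 X76.497 Y107.656
M3 S892
G01 X102.400 Y107.656 F625
G01 X102.400 Y85.811
G01 X76.497 Y85.811
G01 X76.497 Y107.656
M5
G00 X0.000 Y0.000

1 u = 1 mm; y_m = 153.666 − y.

[1] `<path>` cubic bezier, #ff0000→score S639 F2156: (218.773,134.049) → (186.511,142.664) → (138.557,143.656) → (93.873,141.194) → (71.420,139.447)

[2] `<polyline>` line segment, #008000→engrave S227 F2683: (145.956,100.240) → (182.061,37.397)

[3] `<path>` line segment, #ff0000→score S639 F2156: (121.378,61.889) → (175.548,76.806)

[4] `<rect>` rectangle, #ff0000→score S639 F2156: (125.121,120.716) → (201.506,120.716) → (201.506,91.963) → (125.121,91.963) → (125.121,120.716) (closed)

[5] `<rect>` rectangle, #ff8800→cut S892 F625: (76.497,107.656) → (102.400,107.656) → (102.400,85.811) → (76.497,85.811) → (76.497,107.656) (closed)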